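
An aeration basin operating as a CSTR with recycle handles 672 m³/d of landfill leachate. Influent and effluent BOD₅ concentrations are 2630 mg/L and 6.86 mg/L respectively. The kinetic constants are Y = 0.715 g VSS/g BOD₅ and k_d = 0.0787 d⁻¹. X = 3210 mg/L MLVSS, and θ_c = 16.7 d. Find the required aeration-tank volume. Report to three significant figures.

V ≈ 2830 m³

Rearranging the biomass balance for a CMAS with decay, V = Y·Q·ΔS·θ_c / [X·(1+k_d θ_c)] = 0.715 × 672 × (2630 − 6.86) × 16.7 / [3210 × (1 + 0.0787 × 16.7)] = 2.1×10^7 / 7429 = 2833 m³.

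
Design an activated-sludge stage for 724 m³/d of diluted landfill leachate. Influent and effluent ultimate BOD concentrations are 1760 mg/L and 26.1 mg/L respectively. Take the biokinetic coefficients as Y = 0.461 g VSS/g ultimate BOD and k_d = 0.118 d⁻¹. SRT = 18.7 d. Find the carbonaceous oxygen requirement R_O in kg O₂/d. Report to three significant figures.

R_O ≈ 999 kg O₂/d

Observed yield with endogenous decay: Y_obs = Y / (1 + k_d·θ_c) = 0.461 / (1 + 0.118 × 18.7) = 0.461 / 3.207 = 0.1438 g VSS/g ultimate BOD.
Q·(S₀ − S) = 724 × (1760 − 26.1) × 10⁻³ = 1255 kg/d removed.
Biomass synthesised: P_X = Y_obs × 1255 = 180.5 kg VSS/d.
R_O = Q·(S₀ − S) − 1.42·P_X = 1255 − 1.42 × 180.5 = 999.1 kg O₂/d.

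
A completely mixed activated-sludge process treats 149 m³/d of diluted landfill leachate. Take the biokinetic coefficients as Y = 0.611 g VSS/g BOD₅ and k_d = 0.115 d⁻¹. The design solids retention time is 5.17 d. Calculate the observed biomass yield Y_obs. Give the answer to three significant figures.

Y_obs = Y / (1 + k_d θ_c) = 0.611 / (1 + 0.115 × 5.17) = 0.611 / 1.595 = 0.3832.

Y_obs ≈ 0.383 g VSS/g BOD₅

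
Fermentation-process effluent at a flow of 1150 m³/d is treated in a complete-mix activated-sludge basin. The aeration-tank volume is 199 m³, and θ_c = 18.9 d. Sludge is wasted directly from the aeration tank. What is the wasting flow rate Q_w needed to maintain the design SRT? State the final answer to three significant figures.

Q_w ≈ 10.5 m³/d

For wasting at MLVSS concentration, Q_w = V/θ_c = 199.0/18.9 = 10.53 m³/d.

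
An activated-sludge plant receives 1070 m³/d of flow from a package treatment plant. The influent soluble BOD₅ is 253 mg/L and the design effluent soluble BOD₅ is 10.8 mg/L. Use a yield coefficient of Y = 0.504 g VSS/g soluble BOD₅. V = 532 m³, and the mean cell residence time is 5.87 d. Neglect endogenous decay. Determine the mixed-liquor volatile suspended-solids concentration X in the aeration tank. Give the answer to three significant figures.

X ≈ 1440 mg/L

X = Y·Q·ΔS·θ_c / V = 0.504 × 1070 × (253 − 10.8) × 5.87 / 532 = 1441 mg/L.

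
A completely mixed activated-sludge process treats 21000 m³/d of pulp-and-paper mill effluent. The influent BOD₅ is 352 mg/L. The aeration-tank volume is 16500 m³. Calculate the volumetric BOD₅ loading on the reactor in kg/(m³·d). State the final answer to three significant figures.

Volumetric loading L_v = Q·S₀ / V = 21000 × 352 g/m³ / 16500 m³ = 448.0 g/(m³·d) = 0.4480 kg BOD₅/(m³·d).

L_v ≈ 0.448 kg BOD₅/(m³·d)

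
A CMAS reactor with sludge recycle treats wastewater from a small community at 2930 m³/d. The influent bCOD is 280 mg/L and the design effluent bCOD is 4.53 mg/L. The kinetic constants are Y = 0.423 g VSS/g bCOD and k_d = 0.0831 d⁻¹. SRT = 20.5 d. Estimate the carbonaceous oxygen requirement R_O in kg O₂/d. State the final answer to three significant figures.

Observed yield with endogenous decay: Y_obs = Y / (1 + k_d·θ_c) = 0.423 / (1 + 0.0831 × 20.5) = 0.423 / 2.704 = 0.1565 g VSS/g bCOD.
Mass of bCOD removed per day: Q(S₀ − S) = 2930 × 275.5 g/m³ = 807.1 kg/d.
Net sludge production P_X = 0.1565 × 807.1 = 126.3 kg VSS/d.
R_O = Q·(S₀ − S) − 1.42·P_X = 807.1 − 1.42 × 126.3 = 627.8 kg O₂/d.

R_O ≈ 628 kg O₂/d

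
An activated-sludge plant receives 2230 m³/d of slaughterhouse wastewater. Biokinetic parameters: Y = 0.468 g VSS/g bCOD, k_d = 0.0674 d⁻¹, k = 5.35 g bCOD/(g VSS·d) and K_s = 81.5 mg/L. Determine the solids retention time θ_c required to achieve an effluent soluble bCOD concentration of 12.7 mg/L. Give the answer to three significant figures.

Specific growth rate at S = 12.7 mg/L: μ = YkS/(K_s+S) = 0.468·5.35·12.7/(81.5+12.7) = 0.3376 d⁻¹.
1/θ_c = 0.3376 − 0.0674 = 0.2702 d⁻¹, so θ_c = 3.701 d.

θ_c ≈ 3.70 d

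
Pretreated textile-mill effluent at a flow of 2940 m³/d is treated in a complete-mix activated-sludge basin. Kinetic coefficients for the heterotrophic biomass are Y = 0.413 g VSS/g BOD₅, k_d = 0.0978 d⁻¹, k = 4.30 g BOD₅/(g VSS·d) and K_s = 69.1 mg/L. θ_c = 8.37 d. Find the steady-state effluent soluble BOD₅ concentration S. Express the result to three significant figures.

S ≈ 9.63 mg/L

From the Monod/SRT balance for a CMAS, S = K_s·(1+k_d θ_c)/[θ_c·(Y k − k_d) − 1] = 69.1 × (1 + 0.0978 × 8.37) / [8.37 × (0.413 × 4.30 − 0.0978) − 1] = 125.7 / 13.05 = 9.633 mg/L.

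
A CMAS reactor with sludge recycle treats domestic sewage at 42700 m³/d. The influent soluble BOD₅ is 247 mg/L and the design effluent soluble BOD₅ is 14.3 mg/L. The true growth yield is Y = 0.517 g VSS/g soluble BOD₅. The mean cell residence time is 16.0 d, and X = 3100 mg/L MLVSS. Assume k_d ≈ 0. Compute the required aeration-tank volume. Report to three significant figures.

Biomass mass balance (decay neglected): V·X = Y·Q·(S₀ − S)·θ_c, so V = 0.517 × 42700 × (247 − 14.3) × 16.0 / 3100 = 26514 m³.

V ≈ 26500 m³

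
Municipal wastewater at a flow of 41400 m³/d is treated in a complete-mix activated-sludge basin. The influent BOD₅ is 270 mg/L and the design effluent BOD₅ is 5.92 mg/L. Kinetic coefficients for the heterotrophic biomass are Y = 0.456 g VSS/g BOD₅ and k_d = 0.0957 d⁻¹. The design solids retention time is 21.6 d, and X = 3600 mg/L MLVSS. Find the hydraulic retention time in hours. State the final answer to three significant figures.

From the SRT design equation V = Y Q (S₀−S) θ_c / [X (1 + k_d θ_c)] = 0.456 × 41400 × (270 − 5.92) × 21.6 / [3600 × (1 + 0.0957 × 21.6)] = 1.08×10^8 / 11042 = 9753 m³.
τ = V/Q = 9753/41400 = 0.2356 d, or 5.654 h.

τ ≈ 5.65 h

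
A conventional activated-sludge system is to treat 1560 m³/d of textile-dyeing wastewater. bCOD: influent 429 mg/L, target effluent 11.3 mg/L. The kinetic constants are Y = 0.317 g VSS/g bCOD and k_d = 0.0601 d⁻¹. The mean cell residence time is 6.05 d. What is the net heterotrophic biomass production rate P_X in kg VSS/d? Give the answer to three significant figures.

P_X ≈ 151 kg VSS/d

Observed yield with endogenous decay: Y_obs = Y / (1 + k_d·θ_c) = 0.317 / (1 + 0.0601 × 6.05) = 0.317 / 1.364 = 0.2325 g VSS/g bCOD.
Q·(S₀ − S) = 1560 × (429 − 11.3) × 10⁻³ = 651.6 kg/d removed.
P_X = Y_obs · Q(S₀ − S) = 0.2325 × 651.6 = 151.5 kg VSS/d.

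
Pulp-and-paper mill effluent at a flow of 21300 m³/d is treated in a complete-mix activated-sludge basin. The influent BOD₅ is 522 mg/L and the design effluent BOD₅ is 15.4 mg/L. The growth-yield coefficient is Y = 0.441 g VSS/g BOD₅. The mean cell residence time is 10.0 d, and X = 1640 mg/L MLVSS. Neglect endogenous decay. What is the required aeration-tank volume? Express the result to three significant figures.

Biomass mass balance (decay neglected): V·X = Y·Q·(S₀ − S)·θ_c, so V = 0.441 × 21300 × (522 − 15.4) × 10.0 / 1640 = 29016 m³.

V ≈ 29000 m³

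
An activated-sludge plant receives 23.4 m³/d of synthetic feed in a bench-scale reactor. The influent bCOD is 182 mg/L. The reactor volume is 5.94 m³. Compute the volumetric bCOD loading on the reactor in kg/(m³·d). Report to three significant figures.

L_v = Q S₀ / V = 23.4 × 182 × 10⁻³ / 5.940 = 0.7170 kg/(m³·d).

L_v ≈ 0.717 kg bCOD/(m³·d)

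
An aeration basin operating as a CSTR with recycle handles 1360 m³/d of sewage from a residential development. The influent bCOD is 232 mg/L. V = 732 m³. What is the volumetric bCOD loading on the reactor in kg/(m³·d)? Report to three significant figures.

L_v ≈ 0.431 kg bCOD/(m³·d)

Applied bCOD load per unit volume = Q·S₀/V = (1360 × 232/1000)/732.0 = 0.4310 kg bCOD·m⁻³·d⁻¹.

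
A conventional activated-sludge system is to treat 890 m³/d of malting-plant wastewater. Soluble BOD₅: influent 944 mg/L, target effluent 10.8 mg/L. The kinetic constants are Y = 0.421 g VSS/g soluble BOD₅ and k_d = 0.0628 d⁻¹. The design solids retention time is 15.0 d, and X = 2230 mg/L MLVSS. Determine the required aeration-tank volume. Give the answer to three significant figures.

Rearranging the biomass balance for a CMAS with decay, V = Y·Q·ΔS·θ_c / [X·(1+k_d θ_c)] = 0.421 × 890 × (944 − 10.8) × 15.0 / [2230 × (1 + 0.0628 × 15.0)] = 5.24×10^6 / 4331 = 1211 m³.

V ≈ 1210 m³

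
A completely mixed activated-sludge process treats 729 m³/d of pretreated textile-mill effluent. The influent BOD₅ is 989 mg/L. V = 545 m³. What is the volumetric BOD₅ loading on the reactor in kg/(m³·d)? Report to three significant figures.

L_v ≈ 1.32 kg BOD₅/(m³·d)

Volumetric loading L_v = Q·S₀ / V = 729 × 989 g/m³ / 545.0 m³ = 1323 g/(m³·d) = 1.323 kg BOD₅/(m³·d).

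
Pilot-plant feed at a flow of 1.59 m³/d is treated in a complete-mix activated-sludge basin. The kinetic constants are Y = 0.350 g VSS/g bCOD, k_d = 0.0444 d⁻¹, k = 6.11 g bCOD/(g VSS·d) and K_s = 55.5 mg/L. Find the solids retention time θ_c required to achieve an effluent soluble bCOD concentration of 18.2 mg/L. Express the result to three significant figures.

θ_c ≈ 2.07 d

Specific growth rate at S = 18.2 mg/L: μ = YkS/(K_s+S) = 0.350·6.11·18.2/(55.5+18.2) = 0.5281 d⁻¹.
1/θ_c = 0.5281 − 0.0444 = 0.4837 d⁻¹, so θ_c = 2.067 d.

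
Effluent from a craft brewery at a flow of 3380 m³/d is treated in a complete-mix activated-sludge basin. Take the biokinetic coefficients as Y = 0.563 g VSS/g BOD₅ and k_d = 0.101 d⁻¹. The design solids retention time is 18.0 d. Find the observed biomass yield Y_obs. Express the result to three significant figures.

The observed yield is Y_obs = Y/(1 + k_d·θ_c) = 0.563 / (1 + 0.101 × 18.0) = 0.563 / 2.818 = 0.1998 g VSS per g BOD₅ removed.

Y_obs ≈ 0.200 g VSS/g BOD₅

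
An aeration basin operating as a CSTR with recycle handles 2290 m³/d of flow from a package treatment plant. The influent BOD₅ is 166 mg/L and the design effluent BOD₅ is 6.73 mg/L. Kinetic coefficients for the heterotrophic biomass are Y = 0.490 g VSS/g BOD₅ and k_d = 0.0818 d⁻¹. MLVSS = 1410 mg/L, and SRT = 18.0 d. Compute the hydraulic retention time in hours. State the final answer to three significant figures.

Rearranging the biomass balance for a CMAS with decay, V = Y·Q·ΔS·θ_c / [X·(1+k_d θ_c)] = 0.490 × 2290 × (166 − 6.73) × 18.0 / [1410 × (1 + 0.0818 × 18.0)] = 3.22×10^6 / 3486 = 922.8 m³.
HRT = V/Q = 922.8 m³ / 2290 m³·d⁻¹ = 0.4030 d × 24 = 9.671 h.

τ ≈ 9.67 h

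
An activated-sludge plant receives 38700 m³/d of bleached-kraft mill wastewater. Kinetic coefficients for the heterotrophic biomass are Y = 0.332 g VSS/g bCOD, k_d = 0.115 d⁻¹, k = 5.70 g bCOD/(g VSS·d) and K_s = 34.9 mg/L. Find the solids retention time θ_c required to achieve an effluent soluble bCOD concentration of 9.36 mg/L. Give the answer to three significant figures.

Specific growth rate at S = 9.36 mg/L: μ = YkS/(K_s+S) = 0.332·5.70·9.36/(34.9+9.36) = 0.4002 d⁻¹.
θ_c = 1/(μ − k_d) = 1/(0.4002 − 0.115) = 1/0.2852 = 3.506 d.

θ_c ≈ 3.51 d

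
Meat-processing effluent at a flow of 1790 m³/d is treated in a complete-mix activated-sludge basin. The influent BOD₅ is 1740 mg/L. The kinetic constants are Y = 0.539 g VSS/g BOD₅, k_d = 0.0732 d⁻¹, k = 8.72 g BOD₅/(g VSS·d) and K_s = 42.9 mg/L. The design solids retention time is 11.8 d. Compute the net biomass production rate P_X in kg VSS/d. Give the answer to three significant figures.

P_X ≈ 900 kg VSS/d

For a completely mixed reactor with recycle the Lawrence–McCarty relation gives S = K_s·(1 + k_d·θ_c) / [θ_c·(Y·k − k_d) − 1] = 42.9 × (1 + 0.0732 × 11.8) / [11.8 × (0.539 × 8.72 − 0.0732) − 1] = 79.96 / 53.60 = 1.492 mg/L.
Y_obs = Y / (1 + k_d θ_c) = 0.539 / (1 + 0.0732 × 11.8) = 0.539 / 1.864 = 0.2892.
Substrate removed = Q·(S₀ − S) = 1790 m³/d × (1740 − 1.49) g/m³ = 3.11×10^6 g/d = 3112 kg/d.
Net biomass production P_X = Y_obs × Q·(S₀ − S) = 0.2892 × 3112 = 900.0 kg VSS/d.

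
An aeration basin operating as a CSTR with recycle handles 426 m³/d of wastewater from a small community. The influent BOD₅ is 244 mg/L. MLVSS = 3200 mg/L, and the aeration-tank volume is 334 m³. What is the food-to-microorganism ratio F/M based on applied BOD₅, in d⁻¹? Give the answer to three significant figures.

F/M ≈ 0.0973 d⁻¹

F/M = Q·S₀ / (V·X) = 426 × 244 / (334.0 × 3200) = 0.09725 g BOD₅·(g VSS·d)⁻¹.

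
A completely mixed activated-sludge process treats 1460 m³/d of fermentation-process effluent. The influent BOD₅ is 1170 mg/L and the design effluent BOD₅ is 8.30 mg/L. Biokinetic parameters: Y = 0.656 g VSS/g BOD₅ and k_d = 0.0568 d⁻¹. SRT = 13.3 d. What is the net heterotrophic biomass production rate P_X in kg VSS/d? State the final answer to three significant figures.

Observed yield with endogenous decay: Y_obs = Y / (1 + k_d·θ_c) = 0.656 / (1 + 0.0568 × 13.3) = 0.656 / 1.755 = 0.3737 g VSS/g BOD₅.
ΔS = 1170 − 8.30 = 1162 mg/L, so the substrate removal rate is 1460 × 1162/1000 = 1696 kg BOD₅/d.
So the net sludge growth is P_X = 0.3737 × 1696 = 633.8 kg VSS/d.

P_X ≈ 634 kg VSS/d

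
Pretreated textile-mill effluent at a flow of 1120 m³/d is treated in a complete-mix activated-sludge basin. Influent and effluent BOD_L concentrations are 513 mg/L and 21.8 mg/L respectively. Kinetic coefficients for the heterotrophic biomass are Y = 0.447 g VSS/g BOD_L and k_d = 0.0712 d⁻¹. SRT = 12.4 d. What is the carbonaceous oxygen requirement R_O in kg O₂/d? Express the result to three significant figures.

Observed yield with endogenous decay: Y_obs = Y / (1 + k_d·θ_c) = 0.447 / (1 + 0.0712 × 12.4) = 0.447 / 1.883 = 0.2374 g VSS/g BOD_L.
Substrate removed = Q·(S₀ − S) = 1120 m³/d × (513 − 21.8) g/m³ = 5.5×10^5 g/d = 550.1 kg/d.
P_X = Y_obs·Q·(S₀ − S) = 0.2374 × 550.1 = 130.6 kg VSS/d.
R_O = Q·ΔS − 1.42 P_X = 550.1 − 185.5 = 364.7 kg O₂/d.

R_O ≈ 365 kg O₂/d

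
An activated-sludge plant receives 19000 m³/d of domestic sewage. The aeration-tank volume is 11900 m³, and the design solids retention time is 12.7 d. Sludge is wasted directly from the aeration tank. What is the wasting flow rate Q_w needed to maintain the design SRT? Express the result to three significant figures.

Wasting from the aeration tank: Q_w = V / θ_c = 11900 / 12.7 = 937.0 m³/d.

Q_w ≈ 937 m³/d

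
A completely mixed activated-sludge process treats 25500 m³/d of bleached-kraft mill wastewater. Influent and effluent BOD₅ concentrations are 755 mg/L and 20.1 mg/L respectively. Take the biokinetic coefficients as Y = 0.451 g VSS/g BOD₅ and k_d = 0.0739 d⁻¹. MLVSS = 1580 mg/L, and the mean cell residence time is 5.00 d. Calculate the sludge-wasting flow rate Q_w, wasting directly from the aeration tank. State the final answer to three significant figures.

From the SRT design equation V = Y Q (S₀−S) θ_c / [X (1 + k_d θ_c)] = 0.451 × 25500 × (755 − 20.1) × 5.00 / [1580 × (1 + 0.0739 × 5.00)] = 4.23×10^7 / 2164 = 19530 m³.
Wasting from the aeration tank: Q_w = V / θ_c = 19530 / 5.00 = 3906 m³/d.

Q_w ≈ 3910 m³/d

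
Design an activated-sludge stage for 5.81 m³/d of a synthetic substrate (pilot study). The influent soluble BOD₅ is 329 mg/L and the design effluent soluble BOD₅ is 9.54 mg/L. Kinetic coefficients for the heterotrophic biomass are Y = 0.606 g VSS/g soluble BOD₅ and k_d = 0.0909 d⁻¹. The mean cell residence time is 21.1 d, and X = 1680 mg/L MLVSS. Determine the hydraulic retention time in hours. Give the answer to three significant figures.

From the SRT design equation V = Y Q (S₀−S) θ_c / [X (1 + k_d θ_c)] = 0.606 × 5.81 × (329 − 9.54) × 21.1 / [1680 × (1 + 0.0909 × 21.1)] = 2.37×10^4 / 4902 = 4.841 m³.
HRT = V/Q = 4.841 m³ / 5.81 m³·d⁻¹ = 0.8333 d × 24 = 20.00 h.

τ ≈ 20.0 h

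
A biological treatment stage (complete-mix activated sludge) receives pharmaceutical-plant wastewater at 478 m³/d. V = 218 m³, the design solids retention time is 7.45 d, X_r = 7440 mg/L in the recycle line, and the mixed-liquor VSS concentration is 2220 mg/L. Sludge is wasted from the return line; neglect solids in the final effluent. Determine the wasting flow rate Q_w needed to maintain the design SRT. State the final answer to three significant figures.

Wasting from the return line (neglecting effluent solids): Q_w = V·X / (θ_c·X_r) = 218.0 × 2220 / (7.45 × 7440) = 8.731 m³/d.

Q_w ≈ 8.73 m³/d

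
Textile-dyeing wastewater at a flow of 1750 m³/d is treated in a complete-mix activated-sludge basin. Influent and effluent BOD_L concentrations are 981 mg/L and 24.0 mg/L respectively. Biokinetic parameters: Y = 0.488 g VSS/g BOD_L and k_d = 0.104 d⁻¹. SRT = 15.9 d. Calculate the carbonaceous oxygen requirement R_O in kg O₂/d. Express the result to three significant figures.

R_O ≈ 1240 kg O₂/d

The observed yield is Y_obs = Y/(1 + k_d·θ_c) = 0.488 / (1 + 0.104 × 15.9) = 0.488 / 2.654 = 0.1839 g VSS per g BOD_L removed.
Q·(S₀ − S) = 1750 × (981 − 24.0) × 10⁻³ = 1675 kg/d removed.
Biomass synthesised: P_X = Y_obs × 1675 = 308.0 kg VSS/d.
R_O = Q·ΔS − 1.42 P_X = 1675 − 437.3 = 1237 kg O₂/d.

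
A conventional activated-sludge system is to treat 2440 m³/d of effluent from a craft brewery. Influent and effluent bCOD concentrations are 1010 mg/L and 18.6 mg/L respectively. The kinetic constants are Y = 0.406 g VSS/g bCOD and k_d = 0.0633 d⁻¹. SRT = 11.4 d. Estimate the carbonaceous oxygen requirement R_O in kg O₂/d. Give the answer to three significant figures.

Correct the yield for decay: Y_obs = Y/(1 + k_d θ_c) = 0.406 / (1 + 0.0633 × 11.4) = 0.406 / 1.722 = 0.2358.
ΔS = 1010 − 18.6 = 991.4 mg/L, so the substrate removal rate is 2440 × 991.4/1000 = 2419 kg bCOD/d.
P_X = Y_obs·Q·(S₀ − S) = 0.2358 × 2419 = 570.5 kg VSS/d.
R_O = Q·(S₀ − S) − 1.42·P_X = 2419 − 1.42 × 570.5 = 1609 kg O₂/d.

R_O ≈ 1610 kg O₂/d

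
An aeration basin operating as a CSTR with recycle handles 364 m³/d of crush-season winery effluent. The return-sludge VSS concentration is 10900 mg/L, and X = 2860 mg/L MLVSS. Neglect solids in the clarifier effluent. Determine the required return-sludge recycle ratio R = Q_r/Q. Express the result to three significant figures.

R = Q_r/Q = X/(X_r − X) = 2860 / (10900 − 2860) = 0.3557.

R ≈ 0.356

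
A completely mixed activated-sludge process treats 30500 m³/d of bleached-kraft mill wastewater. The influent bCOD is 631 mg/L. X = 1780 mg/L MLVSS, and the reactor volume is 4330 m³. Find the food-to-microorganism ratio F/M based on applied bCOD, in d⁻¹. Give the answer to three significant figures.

Food-to-microorganism ratio F/M = Q S₀ / (V X) = 30500 × 631 / (4330 × 1780) = 2.497 d⁻¹.

F/M ≈ 2.50 d⁻¹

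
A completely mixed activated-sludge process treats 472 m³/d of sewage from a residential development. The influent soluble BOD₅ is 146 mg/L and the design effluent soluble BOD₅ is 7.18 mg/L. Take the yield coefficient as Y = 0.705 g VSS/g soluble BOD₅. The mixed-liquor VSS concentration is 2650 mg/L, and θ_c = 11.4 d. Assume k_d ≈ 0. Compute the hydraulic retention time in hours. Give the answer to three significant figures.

V·X = Y·Q·ΔS·θ_c gives V = 0.705 × 472 × (146 − 7.18) × 11.4 / 2650 = 198.7 m³.
HRT = V/Q = 198.7 m³ / 472 m³·d⁻¹ = 0.4210 d × 24 = 10.10 h.

τ ≈ 10.1 h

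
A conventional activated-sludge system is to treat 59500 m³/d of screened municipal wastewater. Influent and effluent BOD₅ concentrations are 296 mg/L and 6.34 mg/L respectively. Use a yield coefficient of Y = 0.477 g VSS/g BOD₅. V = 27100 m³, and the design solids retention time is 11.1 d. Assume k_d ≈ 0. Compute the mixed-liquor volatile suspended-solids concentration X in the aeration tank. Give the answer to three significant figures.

X ≈ 3370 mg/L

X = Y·Q·ΔS·θ_c / V = 0.477 × 59500 × (296 − 6.34) × 11.1 / 27100 = 3367 mg/L.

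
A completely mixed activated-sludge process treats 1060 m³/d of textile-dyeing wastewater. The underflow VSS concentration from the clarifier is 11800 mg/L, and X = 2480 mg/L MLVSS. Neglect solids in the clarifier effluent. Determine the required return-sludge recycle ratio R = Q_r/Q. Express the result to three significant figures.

R ≈ 0.266

Mass balance around the secondary clarifier (neglecting effluent solids): R = X / (X_r − X) = 2480 / (11800 − 2480) = 0.2661.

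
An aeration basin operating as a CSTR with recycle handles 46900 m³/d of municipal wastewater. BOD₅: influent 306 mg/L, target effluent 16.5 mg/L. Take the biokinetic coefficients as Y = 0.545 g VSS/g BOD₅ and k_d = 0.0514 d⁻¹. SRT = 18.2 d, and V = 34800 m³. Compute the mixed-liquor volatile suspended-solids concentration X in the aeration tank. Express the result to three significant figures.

Solving the biomass balance for X: X = Y Q (S₀−S) θ_c / [V (1+k_d θ_c)] = 0.545 × 46900 × (306 − 16.5) × 18.2 / [34800 × (1 + 0.0514 × 18.2)] = 1999 mg/L.

X ≈ 2000 mg/L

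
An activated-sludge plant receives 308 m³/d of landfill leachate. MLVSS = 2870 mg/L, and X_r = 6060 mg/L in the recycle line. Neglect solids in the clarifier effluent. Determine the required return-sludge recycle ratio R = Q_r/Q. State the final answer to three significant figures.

R ≈ 0.900

Mass balance around the secondary clarifier (neglecting effluent solids): R = X / (X_r − X) = 2870 / (6060 − 2870) = 0.8997.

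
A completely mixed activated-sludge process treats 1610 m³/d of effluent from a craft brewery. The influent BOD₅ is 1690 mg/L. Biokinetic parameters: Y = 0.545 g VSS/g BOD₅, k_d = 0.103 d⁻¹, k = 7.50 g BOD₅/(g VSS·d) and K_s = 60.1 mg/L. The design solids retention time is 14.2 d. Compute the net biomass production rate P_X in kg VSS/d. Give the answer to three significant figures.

For a completely mixed reactor with recycle the Lawrence–McCarty relation gives S = K_s·(1 + k_d·θ_c) / [θ_c·(Y·k − k_d) − 1] = 60.1 × (1 + 0.103 × 14.2) / [14.2 × (0.545 × 7.50 − 0.103) − 1] = 148.0 / 55.58 = 2.663 mg/L.
Observed yield with endogenous decay: Y_obs = Y / (1 + k_d·θ_c) = 0.545 / (1 + 0.103 × 14.2) = 0.545 / 2.463 = 0.2213 g VSS/g BOD₅.
Mass of BOD₅ removed per day: Q(S₀ − S) = 1610 × 1687 g/m³ = 2717 kg/d.
Biomass produced: P_X = Y_obs·Q·ΔS = 0.2213 × 2717 ≈ 601.2 kg VSS/d.

P_X ≈ 601 kg VSS/d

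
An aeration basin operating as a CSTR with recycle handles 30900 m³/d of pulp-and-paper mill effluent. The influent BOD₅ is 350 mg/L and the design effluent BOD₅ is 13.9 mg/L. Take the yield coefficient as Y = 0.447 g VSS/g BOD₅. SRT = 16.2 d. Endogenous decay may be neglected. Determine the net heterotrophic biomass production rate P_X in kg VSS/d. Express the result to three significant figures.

With endogenous decay neglected, the observed yield equals the true yield: Y_obs = Y = 0.447 g VSS/g BOD₅.
Q·(S₀ − S) = 30900 × (350 − 13.9) × 10⁻³ = 10385 kg/d removed.
Biomass produced: P_X = Y_obs·Q·ΔS = 0.4470 × 10385 ≈ 4642 kg VSS/d.

P_X ≈ 4640 kg VSS/d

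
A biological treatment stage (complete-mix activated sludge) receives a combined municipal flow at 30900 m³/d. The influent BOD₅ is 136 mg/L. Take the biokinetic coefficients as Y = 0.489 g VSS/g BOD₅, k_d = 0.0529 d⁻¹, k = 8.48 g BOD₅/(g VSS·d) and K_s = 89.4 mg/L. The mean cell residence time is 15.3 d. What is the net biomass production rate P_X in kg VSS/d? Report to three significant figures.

P_X ≈ 1110 kg VSS/d

From the Monod/SRT balance for a CMAS, S = K_s·(1+k_d θ_c)/[θ_c·(Y k − k_d) − 1] = 89.4 × (1 + 0.0529 × 15.3) / [15.3 × (0.489 × 8.48 − 0.0529) − 1] = 161.8 / 61.64 = 2.624 mg/L.
The observed yield is Y_obs = Y/(1 + k_d·θ_c) = 0.489 / (1 + 0.0529 × 15.3) = 0.489 / 1.809 = 0.2703 g VSS per g BOD₅ removed.
Mass of BOD₅ removed per day: Q(S₀ − S) = 30900 × 133.4 g/m³ = 4121 kg/d.
So the net sludge growth is P_X = 0.2703 × 4121 = 1114 kg VSS/d.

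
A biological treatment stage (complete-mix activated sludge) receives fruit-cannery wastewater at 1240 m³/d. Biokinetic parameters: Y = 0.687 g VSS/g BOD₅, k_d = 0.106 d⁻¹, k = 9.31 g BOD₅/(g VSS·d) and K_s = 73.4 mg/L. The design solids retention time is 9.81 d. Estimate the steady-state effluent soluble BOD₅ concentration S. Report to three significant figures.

S ≈ 2.47 mg/L

From the Monod/SRT balance for a CMAS, S = K_s·(1+k_d θ_c)/[θ_c·(Y k − k_d) − 1] = 73.4 × (1 + 0.106 × 9.81) / [9.81 × (0.687 × 9.31 − 0.106) − 1] = 149.7 / 60.70 = 2.466 mg/L.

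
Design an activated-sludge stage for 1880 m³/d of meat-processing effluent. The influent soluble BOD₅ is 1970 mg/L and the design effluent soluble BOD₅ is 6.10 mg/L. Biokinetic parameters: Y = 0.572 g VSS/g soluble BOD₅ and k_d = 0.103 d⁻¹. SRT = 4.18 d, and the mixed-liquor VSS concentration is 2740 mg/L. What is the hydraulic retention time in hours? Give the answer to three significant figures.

Steady-state biomass mass balance: V·X·(1 + k_d·θ_c) = Y·Q·(S₀ − S)·θ_c, so V = 0.572 × 1880 × (1970 − 6.10) × 4.18 / [2740 × (1 + 0.103 × 4.18)] = 8.83×10^6 / 3920 = 2252 m³.
Hydraulic retention time τ = V/Q = 2252 / 1880 = 1.198 d = 28.75 h.

τ ≈ 28.8 h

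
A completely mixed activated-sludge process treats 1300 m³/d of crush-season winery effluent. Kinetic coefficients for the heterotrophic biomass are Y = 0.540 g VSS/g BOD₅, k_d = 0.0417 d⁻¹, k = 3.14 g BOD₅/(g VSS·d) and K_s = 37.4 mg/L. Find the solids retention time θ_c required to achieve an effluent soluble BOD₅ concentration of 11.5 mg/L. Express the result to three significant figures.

From 1/θ_c = Y·k·S/(K_s + S) − k_d: Y·k·S/(K_s+S) = 0.540 × 3.14 × 11.5 / (37.4 + 11.5) = 0.3988 d⁻¹.
Then 1/θ_c = μ − k_d = 0.3988 − 0.0417 = 0.3571 d⁻¹, giving θ_c = 2.801 d.

θ_c ≈ 2.80 d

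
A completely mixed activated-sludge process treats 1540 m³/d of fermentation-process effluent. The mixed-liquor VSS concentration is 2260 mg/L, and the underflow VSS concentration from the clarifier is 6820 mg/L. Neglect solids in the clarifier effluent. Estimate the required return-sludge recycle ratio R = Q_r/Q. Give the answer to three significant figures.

R ≈ 0.496

Solids balance on the clarifier gives (1+R)X = R·X_r, so R = X/(X_r − X) = 2260 / (6820 − 2260) = 0.4956.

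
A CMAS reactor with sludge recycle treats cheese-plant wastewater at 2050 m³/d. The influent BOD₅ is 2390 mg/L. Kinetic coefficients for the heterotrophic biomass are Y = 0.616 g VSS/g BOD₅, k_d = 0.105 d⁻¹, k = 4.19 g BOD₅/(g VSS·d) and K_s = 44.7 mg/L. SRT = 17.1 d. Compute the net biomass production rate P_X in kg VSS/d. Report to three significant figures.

For a completely mixed reactor with recycle the Lawrence–McCarty relation gives S = K_s·(1 + k_d·θ_c) / [θ_c·(Y·k − k_d) − 1] = 44.7 × (1 + 0.105 × 17.1) / [17.1 × (0.616 × 4.19 − 0.105) − 1] = 125.0 / 41.34 = 3.023 mg/L.
Y_obs = Y / (1 + k_d θ_c) = 0.616 / (1 + 0.105 × 17.1) = 0.616 / 2.796 = 0.2204.
Substrate removed = Q·(S₀ − S) = 2050 m³/d × (2390 − 3.02) g/m³ = 4.89×10^6 g/d = 4893 kg/d.
So the net sludge growth is P_X = 0.2204 × 4893 = 1078 kg VSS/d.

P_X ≈ 1080 kg VSS/d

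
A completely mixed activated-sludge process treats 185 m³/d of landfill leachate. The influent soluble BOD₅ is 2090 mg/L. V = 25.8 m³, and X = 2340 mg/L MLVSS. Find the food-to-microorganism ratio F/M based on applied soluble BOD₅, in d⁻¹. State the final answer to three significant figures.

F/M = Q·S₀ / (V·X) = 185 × 2090 / (25.80 × 2340) = 6.404 g soluble BOD₅·(g VSS·d)⁻¹.

F/M ≈ 6.40 d⁻¹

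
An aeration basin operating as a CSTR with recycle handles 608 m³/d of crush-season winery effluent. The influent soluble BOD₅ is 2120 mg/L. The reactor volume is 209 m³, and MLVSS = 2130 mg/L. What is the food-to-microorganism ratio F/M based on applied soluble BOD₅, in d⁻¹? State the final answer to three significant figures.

F/M ≈ 2.90 d⁻¹

Food-to-microorganism ratio F/M = Q S₀ / (V X) = 608 × 2120 / (209.0 × 2130) = 2.895 d⁻¹.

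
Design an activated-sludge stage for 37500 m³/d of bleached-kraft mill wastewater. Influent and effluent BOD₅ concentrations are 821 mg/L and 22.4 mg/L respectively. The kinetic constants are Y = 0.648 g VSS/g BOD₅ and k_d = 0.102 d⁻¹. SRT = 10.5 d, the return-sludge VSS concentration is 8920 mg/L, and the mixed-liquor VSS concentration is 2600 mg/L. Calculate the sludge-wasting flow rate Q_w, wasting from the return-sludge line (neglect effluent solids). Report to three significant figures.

Q_w ≈ 1050 m³/d

Steady-state biomass mass balance: V·X·(1 + k_d·θ_c) = Y·Q·(S₀ − S)·θ_c, so V = 0.648 × 37500 × (821 − 22.4) × 10.5 / [2600 × (1 + 0.102 × 10.5)] = 2.04×10^8 / 5385 = 37842 m³.
Wasting from the return line (neglecting effluent solids): Q_w = V·X / (θ_c·X_r) = 37842 × 2600 / (10.5 × 8920) = 1050 m³/d.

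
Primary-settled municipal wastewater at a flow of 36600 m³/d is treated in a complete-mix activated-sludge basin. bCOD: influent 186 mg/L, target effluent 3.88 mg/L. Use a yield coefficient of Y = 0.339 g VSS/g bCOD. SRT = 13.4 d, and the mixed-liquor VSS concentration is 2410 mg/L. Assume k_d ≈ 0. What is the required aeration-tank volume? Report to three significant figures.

V ≈ 12600 m³

V·X = Y·Q·ΔS·θ_c gives V = 0.339 × 36600 × (186 − 3.88) × 13.4 / 2410 = 12564 m³.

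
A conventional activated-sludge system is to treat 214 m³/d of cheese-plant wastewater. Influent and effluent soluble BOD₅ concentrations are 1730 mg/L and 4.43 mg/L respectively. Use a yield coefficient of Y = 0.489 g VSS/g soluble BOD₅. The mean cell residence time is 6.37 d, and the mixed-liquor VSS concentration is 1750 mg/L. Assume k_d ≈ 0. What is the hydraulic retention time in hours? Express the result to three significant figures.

With k_d = 0 the design equation reduces to V = Y Q (S₀−S) θ_c / X = 0.489 × 214 × (1730 − 4.43) × 6.37 / 1750 = 657.3 m³.
HRT = V/Q = 657.3 m³ / 214 m³·d⁻¹ = 3.071 d × 24 = 73.71 h.

τ ≈ 73.7 h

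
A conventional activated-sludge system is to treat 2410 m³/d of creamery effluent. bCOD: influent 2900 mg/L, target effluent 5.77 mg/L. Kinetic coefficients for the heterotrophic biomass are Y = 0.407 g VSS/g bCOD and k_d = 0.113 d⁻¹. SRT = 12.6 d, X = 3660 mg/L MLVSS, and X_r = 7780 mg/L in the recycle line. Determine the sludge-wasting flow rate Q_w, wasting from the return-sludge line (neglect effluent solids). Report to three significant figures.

Q_w ≈ 151 m³/d

From the SRT design equation V = Y Q (S₀−S) θ_c / [X (1 + k_d θ_c)] = 0.407 × 2410 × (2900 − 5.77) × 12.6 / [3660 × (1 + 0.113 × 12.6)] = 3.58×10^7 / 8871 = 4032 m³.
θ_c = V·X/(Q_w·X_r) when wasting from the recycle, so Q_w = V·X/(θ_c·X_r) = 4032 × 3660 / (12.6 × 7780) = 150.5 m³/d.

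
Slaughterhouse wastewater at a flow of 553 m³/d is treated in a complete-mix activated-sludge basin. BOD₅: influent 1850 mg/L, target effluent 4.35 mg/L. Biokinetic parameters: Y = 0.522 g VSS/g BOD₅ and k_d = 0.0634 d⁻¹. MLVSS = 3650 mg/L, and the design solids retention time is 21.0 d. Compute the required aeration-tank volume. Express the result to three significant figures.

V ≈ 1310 m³

From the SRT design equation V = Y Q (S₀−S) θ_c / [X (1 + k_d θ_c)] = 0.522 × 553 × (1850 − 4.35) × 21.0 / [3650 × (1 + 0.0634 × 21.0)] = 1.12×10^7 / 8510 = 1315 m³.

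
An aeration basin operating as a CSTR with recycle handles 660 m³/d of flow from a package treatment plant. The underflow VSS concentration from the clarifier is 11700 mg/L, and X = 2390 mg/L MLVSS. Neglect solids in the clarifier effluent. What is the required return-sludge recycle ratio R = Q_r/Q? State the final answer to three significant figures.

R = Q_r/Q = X/(X_r − X) = 2390 / (11700 − 2390) = 0.2567.

R ≈ 0.257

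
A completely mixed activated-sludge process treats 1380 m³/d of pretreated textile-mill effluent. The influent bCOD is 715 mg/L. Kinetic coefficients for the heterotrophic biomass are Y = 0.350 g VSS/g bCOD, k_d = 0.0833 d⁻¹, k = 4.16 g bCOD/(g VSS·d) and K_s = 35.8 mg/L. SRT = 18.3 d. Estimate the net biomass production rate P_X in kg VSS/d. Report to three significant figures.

Effluent substrate depends only on kinetics and SRT: S = K_s(1 + k_d θ_c) / [θ_c(Yk − k_d) − 1] = 35.8 × (1 + 0.0833 × 18.3) / [18.3 × (0.350 × 4.16 − 0.0833) − 1] = 90.37 / 24.12 = 3.747 mg/L.
The observed yield is Y_obs = Y/(1 + k_d·θ_c) = 0.350 / (1 + 0.0833 × 18.3) = 0.350 / 2.524 = 0.1386 g VSS per g bCOD removed.
Q·(S₀ − S) = 1380 × (715 − 3.75) × 10⁻³ = 981.5 kg/d removed.
So the net sludge growth is P_X = 0.1386 × 981.5 = 136.1 kg VSS/d.

P_X ≈ 136 kg VSS/d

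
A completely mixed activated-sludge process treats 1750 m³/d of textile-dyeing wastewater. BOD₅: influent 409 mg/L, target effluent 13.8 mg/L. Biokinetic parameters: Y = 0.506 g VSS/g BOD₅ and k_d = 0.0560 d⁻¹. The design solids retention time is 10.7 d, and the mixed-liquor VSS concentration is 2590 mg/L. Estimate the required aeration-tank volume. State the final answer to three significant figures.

V ≈ 904 m³

Steady-state biomass mass balance: V·X·(1 + k_d·θ_c) = Y·Q·(S₀ − S)·θ_c, so V = 0.506 × 1750 × (409 − 13.8) × 10.7 / [2590 × (1 + 0.0560 × 10.7)] = 3.74×10^6 / 4142 = 904.0 m³.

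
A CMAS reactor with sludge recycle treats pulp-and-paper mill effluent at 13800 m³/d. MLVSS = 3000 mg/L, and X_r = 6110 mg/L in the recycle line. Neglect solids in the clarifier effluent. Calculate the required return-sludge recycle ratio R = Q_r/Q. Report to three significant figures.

R ≈ 0.965

R = Q_r/Q = X/(X_r − X) = 3000 / (6110 − 3000) = 0.9646.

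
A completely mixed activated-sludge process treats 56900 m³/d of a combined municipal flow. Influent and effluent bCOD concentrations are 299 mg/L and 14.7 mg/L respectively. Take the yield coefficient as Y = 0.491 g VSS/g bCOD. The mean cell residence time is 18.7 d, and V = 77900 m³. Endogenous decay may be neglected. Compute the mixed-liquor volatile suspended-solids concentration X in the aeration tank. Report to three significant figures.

X = Y·Q·ΔS·θ_c / V = 0.491 × 56900 × (299 − 14.7) × 18.7 / 77900 = 1907 mg/L.

X ≈ 1910 mg/L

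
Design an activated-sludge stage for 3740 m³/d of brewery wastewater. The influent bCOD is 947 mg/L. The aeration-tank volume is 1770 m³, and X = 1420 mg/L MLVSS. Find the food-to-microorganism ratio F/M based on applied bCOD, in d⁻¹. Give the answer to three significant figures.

F/M ≈ 1.41 d⁻¹

F/M = applied load / biomass = Q·S₀/(V·X) = 3740 × 947 / (1770 × 1420) = 1.409 d⁻¹.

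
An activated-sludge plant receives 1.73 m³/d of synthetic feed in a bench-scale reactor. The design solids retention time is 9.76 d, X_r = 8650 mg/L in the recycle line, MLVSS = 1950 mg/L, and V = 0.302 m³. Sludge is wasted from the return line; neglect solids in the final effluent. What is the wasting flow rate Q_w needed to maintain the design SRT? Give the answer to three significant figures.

Q_w = (V·X)/(θ_c X_r) = 0.3020 × 1950 / (9.76 × 8650) = 0.006976 m³/d.

Q_w ≈ 0.00698 m³/d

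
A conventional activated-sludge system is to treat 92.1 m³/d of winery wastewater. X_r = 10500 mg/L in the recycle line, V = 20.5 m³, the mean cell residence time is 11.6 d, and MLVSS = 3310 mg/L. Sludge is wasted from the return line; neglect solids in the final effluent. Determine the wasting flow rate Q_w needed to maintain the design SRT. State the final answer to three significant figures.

Wasting from the return line (neglecting effluent solids): Q_w = V·X / (θ_c·X_r) = 20.50 × 3310 / (11.6 × 10500) = 0.5571 m³/d.

Q_w ≈ 0.557 m³/d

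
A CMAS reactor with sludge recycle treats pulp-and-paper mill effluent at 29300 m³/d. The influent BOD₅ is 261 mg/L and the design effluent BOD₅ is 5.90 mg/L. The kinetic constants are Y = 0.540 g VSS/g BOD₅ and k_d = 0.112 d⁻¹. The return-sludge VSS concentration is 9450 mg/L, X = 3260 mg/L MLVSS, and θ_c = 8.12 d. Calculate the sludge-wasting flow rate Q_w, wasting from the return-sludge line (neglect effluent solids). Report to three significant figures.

Steady-state biomass mass balance: V·X·(1 + k_d·θ_c) = Y·Q·(S₀ − S)·θ_c, so V = 0.540 × 29300 × (261 − 5.90) × 8.12 / [3260 × (1 + 0.112 × 8.12)] = 3.28×10^7 / 6225 = 5265 m³.
Q_w = (V·X)/(θ_c X_r) = 5265 × 3260 / (8.12 × 9450) = 223.7 m³/d.

Q_w ≈ 224 m³/d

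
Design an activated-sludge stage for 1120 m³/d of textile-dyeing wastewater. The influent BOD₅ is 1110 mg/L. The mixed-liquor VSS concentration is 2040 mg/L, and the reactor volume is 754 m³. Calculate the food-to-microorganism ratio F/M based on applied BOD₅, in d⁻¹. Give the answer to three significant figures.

F/M ≈ 0.808 d⁻¹

Food-to-microorganism ratio F/M = Q S₀ / (V X) = 1120 × 1110 / (754.0 × 2040) = 0.8082 d⁻¹.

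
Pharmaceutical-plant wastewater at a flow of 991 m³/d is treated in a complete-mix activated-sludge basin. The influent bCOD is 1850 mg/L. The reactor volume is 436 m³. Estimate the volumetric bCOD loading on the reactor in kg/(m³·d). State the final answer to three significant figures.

L_v ≈ 4.20 kg bCOD/(m³·d)

Applied bCOD load per unit volume = Q·S₀/V = (991 × 1850/1000)/436.0 = 4.205 kg bCOD·m⁻³·d⁻¹.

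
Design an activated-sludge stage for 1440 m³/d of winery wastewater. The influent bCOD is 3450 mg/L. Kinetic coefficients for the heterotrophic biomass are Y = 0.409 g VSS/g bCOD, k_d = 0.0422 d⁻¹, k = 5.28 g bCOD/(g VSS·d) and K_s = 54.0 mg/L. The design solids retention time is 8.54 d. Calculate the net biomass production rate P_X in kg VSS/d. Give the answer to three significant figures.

From the Monod/SRT balance for a CMAS, S = K_s·(1+k_d θ_c)/[θ_c·(Y k − k_d) − 1] = 54.0 × (1 + 0.0422 × 8.54) / [8.54 × (0.409 × 5.28 − 0.0422) − 1] = 73.46 / 17.08 = 4.301 mg/L.
Y_obs = Y / (1 + k_d θ_c) = 0.409 / (1 + 0.0422 × 8.54) = 0.409 / 1.360 = 0.3006.
Substrate removed = Q·(S₀ − S) = 1440 m³/d × (3450 − 4.30) g/m³ = 4.96×10^6 g/d = 4962 kg/d.
P_X = Y_obs · Q(S₀ − S) = 0.3006 × 4962 = 1492 kg VSS/d.

P_X ≈ 1490 kg VSS/d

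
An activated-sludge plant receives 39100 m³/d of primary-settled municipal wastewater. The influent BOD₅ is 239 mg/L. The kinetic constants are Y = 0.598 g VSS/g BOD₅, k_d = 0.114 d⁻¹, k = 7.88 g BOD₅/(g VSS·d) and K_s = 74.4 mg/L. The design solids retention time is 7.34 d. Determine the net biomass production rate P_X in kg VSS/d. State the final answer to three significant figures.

For a completely mixed reactor with recycle the Lawrence–McCarty relation gives S = K_s·(1 + k_d·θ_c) / [θ_c·(Y·k − k_d) − 1] = 74.4 × (1 + 0.114 × 7.34) / [7.34 × (0.598 × 7.88 − 0.114) − 1] = 136.7 / 32.75 = 4.173 mg/L.
Y_obs = Y / (1 + k_d θ_c) = 0.598 / (1 + 0.114 × 7.34) = 0.598 / 1.837 = 0.3256.
ΔS = 239 − 4.17 = 234.8 mg/L, so the substrate removal rate is 39100 × 234.8/1000 = 9182 kg BOD₅/d.
Net biomass production P_X = Y_obs × Q·(S₀ − S) = 0.3256 × 9182 = 2989 kg VSS/d.

P_X ≈ 2990 kg VSS/d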